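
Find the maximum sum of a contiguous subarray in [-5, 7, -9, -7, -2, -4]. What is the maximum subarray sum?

Using Kadane's algorithm on [-5, 7, -9, -7, -2, -4]:

Scanning through the array:
Position 1 (value 7): max_ending_here = 7, max_so_far = 7
Position 2 (value -9): max_ending_here = -2, max_so_far = 7
Position 3 (value -7): max_ending_here = -7, max_so_far = 7
Position 4 (value -2): max_ending_here = -2, max_so_far = 7
Position 5 (value -4): max_ending_here = -4, max_so_far = 7

Maximum subarray: [7]
Maximum sum: 7

The maximum subarray is [7] with sum 7. This subarray runs from index 1 to index 1.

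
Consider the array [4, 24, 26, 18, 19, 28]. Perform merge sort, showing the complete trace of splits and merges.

Merge sort trace:

Split: [4, 24, 26, 18, 19, 28] -> [4, 24, 26] and [18, 19, 28]
  Split: [4, 24, 26] -> [4] and [24, 26]
    Split: [24, 26] -> [24] and [26]
    Merge: [24] + [26] -> [24, 26]
  Merge: [4] + [24, 26] -> [4, 24, 26]
  Split: [18, 19, 28] -> [18] and [19, 28]
    Split: [19, 28] -> [19] and [28]
    Merge: [19] + [28] -> [19, 28]
  Merge: [18] + [19, 28] -> [18, 19, 28]
Merge: [4, 24, 26] + [18, 19, 28] -> [4, 18, 19, 24, 26, 28]

Final sorted array: [4, 18, 19, 24, 26, 28]

The merge sort proceeds by recursively splitting the array and merging sorted halves.
After all merges, the sorted array is [4, 18, 19, 24, 26, 28].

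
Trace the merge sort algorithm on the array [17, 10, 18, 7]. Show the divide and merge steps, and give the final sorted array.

Merge sort trace:

Split: [17, 10, 18, 7] -> [17, 10] and [18, 7]
  Split: [17, 10] -> [17] and [10]
  Merge: [17] + [10] -> [10, 17]
  Split: [18, 7] -> [18] and [7]
  Merge: [18] + [7] -> [7, 18]
Merge: [10, 17] + [7, 18] -> [7, 10, 17, 18]

Final sorted array: [7, 10, 17, 18]

The merge sort proceeds by recursively splitting the array and merging sorted halves.
After all merges, the sorted array is [7, 10, 17, 18].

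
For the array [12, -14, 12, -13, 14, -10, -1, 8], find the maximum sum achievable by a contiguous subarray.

Using Kadane's algorithm on [12, -14, 12, -13, 14, -10, -1, 8]:

Scanning through the array:
Position 1 (value -14): max_ending_here = -2, max_so_far = 12
Position 2 (value 12): max_ending_here = 12, max_so_far = 12
Position 3 (value -13): max_ending_here = -1, max_so_far = 12
Position 4 (value 14): max_ending_here = 14, max_so_far = 14
Position 5 (value -10): max_ending_here = 4, max_so_far = 14
Position 6 (value -1): max_ending_here = 3, max_so_far = 14
Position 7 (value 8): max_ending_here = 11, max_so_far = 14

Maximum subarray: [14]
Maximum sum: 14

The maximum subarray is [14] with sum 14. This subarray runs from index 4 to index 4.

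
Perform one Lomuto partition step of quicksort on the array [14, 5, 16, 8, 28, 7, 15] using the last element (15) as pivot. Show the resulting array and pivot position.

Lomuto partition with pivot = 15:

Initial array: [14, 5, 16, 8, 28, 7, 15]

arr[0]=14 <= 15: swap with position 0, array becomes [14, 5, 16, 8, 28, 7, 15]
arr[1]=5 <= 15: swap with position 1, array becomes [14, 5, 16, 8, 28, 7, 15]
arr[2]=16 > 15: no swap
arr[3]=8 <= 15: swap with position 2, array becomes [14, 5, 8, 16, 28, 7, 15]
arr[4]=28 > 15: no swap
arr[5]=7 <= 15: swap with position 3, array becomes [14, 5, 8, 7, 28, 16, 15]

Place pivot at position 4: [14, 5, 8, 7, 15, 16, 28]
Pivot position: 4

After partitioning with pivot 15, the array becomes [14, 5, 8, 7, 15, 16, 28]. The pivot is placed at index 4. All elements to the left of the pivot are <= 15, and all elements to the right are > 15.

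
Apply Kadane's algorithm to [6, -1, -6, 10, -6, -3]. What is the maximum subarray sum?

Using Kadane's algorithm on [6, -1, -6, 10, -6, -3]:

Scanning through the array:
Position 1 (value -1): max_ending_here = 5, max_so_far = 6
Position 2 (value -6): max_ending_here = -1, max_so_far = 6
Position 3 (value 10): max_ending_here = 10, max_so_far = 10
Position 4 (value -6): max_ending_here = 4, max_so_far = 10
Position 5 (value -3): max_ending_here = 1, max_so_far = 10

Maximum subarray: [10]
Maximum sum: 10

The maximum subarray is [10] with sum 10. This subarray runs from index 3 to index 3.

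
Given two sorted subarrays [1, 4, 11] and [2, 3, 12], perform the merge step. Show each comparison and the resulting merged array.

Merging process:

Compare 1 vs 2: take 1 from left. Merged: [1]
Compare 4 vs 2: take 2 from right. Merged: [1, 2]
Compare 4 vs 3: take 3 from right. Merged: [1, 2, 3]
Compare 4 vs 12: take 4 from left. Merged: [1, 2, 3, 4]
Compare 11 vs 12: take 11 from left. Merged: [1, 2, 3, 4, 11]
Append remaining from right: [12]. Merged: [1, 2, 3, 4, 11, 12]

Final merged array: [1, 2, 3, 4, 11, 12]
Total comparisons: 5

The merged array is [1, 2, 3, 4, 11, 12], requiring 5 comparisons. The merge step runs in O(n) time where n is the total number of elements.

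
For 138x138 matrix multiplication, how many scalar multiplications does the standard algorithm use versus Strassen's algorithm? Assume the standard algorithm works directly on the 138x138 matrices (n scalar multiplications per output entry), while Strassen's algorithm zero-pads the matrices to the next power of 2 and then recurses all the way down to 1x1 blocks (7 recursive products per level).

Matrix multiplication for 138x138 matrices:

Strassen's algorithm requires power-of-2 dimensions. Pad 138x138 to 256x256 (next power of 2).

Standard algorithm: 138^3 = 2628072 multiplications
Strassen's algorithm: 7^(log2(256)) = 7^8 = 5764801 multiplications
Difference: 2628072 - 5764801 = -3136729 (Strassen uses MORE here due to padding overhead — for small or just-over-power-of-2 n, padding can outweigh the per-level savings)

Standard: 2628072 multiplications (138^3). Strassen: 5764801 multiplications (7^8, after padding to 256x256). Strassen reduces 8 recursive multiplications to 7 at each level.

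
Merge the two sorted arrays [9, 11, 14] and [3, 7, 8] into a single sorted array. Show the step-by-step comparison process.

Merging process:

Compare 9 vs 3: take 3 from right. Merged: [3]
Compare 9 vs 7: take 7 from right. Merged: [3, 7]
Compare 9 vs 8: take 8 from right. Merged: [3, 7, 8]
Append remaining from left: [9, 11, 14]. Merged: [3, 7, 8, 9, 11, 14]

Final merged array: [3, 7, 8, 9, 11, 14]
Total comparisons: 3

The merged array is [3, 7, 8, 9, 11, 14], requiring 3 comparisons. The merge step runs in O(n) time where n is the total number of elements.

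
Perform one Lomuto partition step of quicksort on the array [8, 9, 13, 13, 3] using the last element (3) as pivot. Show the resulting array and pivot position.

Lomuto partition with pivot = 3:

Initial array: [8, 9, 13, 13, 3]

arr[0]=8 > 3: no swap
arr[1]=9 > 3: no swap
arr[2]=13 > 3: no swap
arr[3]=13 > 3: no swap

Place pivot at position 0: [3, 9, 13, 13, 8]
Pivot position: 0

After partitioning with pivot 3, the array becomes [3, 9, 13, 13, 8]. The pivot is placed at index 0. All elements to the left of the pivot are <= 3, and all elements to the right are > 3.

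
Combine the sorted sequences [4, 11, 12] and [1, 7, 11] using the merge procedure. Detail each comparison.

Merging process:

Compare 4 vs 1: take 1 from right. Merged: [1]
Compare 4 vs 7: take 4 from left. Merged: [1, 4]
Compare 11 vs 7: take 7 from right. Merged: [1, 4, 7]
Compare 11 vs 11: take 11 from left. Merged: [1, 4, 7, 11]
Compare 12 vs 11: take 11 from right. Merged: [1, 4, 7, 11, 11]
Append remaining from left: [12]. Merged: [1, 4, 7, 11, 11, 12]

Final merged array: [1, 4, 7, 11, 11, 12]
Total comparisons: 5

The merged array is [1, 4, 7, 11, 11, 12], requiring 5 comparisons. The merge step runs in O(n) time where n is the total number of elements.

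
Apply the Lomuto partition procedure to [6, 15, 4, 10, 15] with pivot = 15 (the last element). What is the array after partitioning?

Lomuto partition with pivot = 15:

Initial array: [6, 15, 4, 10, 15]

arr[0]=6 <= 15: swap with position 0, array becomes [6, 15, 4, 10, 15]
arr[1]=15 <= 15: swap with position 1, array becomes [6, 15, 4, 10, 15]
arr[2]=4 <= 15: swap with position 2, array becomes [6, 15, 4, 10, 15]
arr[3]=10 <= 15: swap with position 3, array becomes [6, 15, 4, 10, 15]

Place pivot at position 4: [6, 15, 4, 10, 15]
Pivot position: 4

After partitioning with pivot 15, the array becomes [6, 15, 4, 10, 15]. The pivot is placed at index 4. All elements to the left of the pivot are <= 15, and all elements to the right are > 15.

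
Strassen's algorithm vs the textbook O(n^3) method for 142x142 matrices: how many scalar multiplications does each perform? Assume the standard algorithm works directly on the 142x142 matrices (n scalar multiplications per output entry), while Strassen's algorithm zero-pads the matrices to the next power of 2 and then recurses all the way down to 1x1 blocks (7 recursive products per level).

Matrix multiplication for 142x142 matrices:

Strassen's algorithm requires power-of-2 dimensions. Pad 142x142 to 256x256 (next power of 2).

Standard algorithm: 142^3 = 2863288 multiplications
Strassen's algorithm: 7^(log2(256)) = 7^8 = 5764801 multiplications
Difference: 2863288 - 5764801 = -2901513 (Strassen uses MORE here due to padding overhead — for small or just-over-power-of-2 n, padding can outweigh the per-level savings)

Standard: 2863288 multiplications (142^3). Strassen: 5764801 multiplications (7^8, after padding to 256x256). Strassen reduces 8 recursive multiplications to 7 at each level.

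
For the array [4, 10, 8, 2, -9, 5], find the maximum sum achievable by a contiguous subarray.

Using Kadane's algorithm on [4, 10, 8, 2, -9, 5]:

Scanning through the array:
Position 1 (value 10): max_ending_here = 14, max_so_far = 14
Position 2 (value 8): max_ending_here = 22, max_so_far = 22
Position 3 (value 2): max_ending_here = 24, max_so_far = 24
Position 4 (value -9): max_ending_here = 15, max_so_far = 24
Position 5 (value 5): max_ending_here = 20, max_so_far = 24

Maximum subarray: [4, 10, 8, 2]
Maximum sum: 24

The maximum subarray is [4, 10, 8, 2] with sum 24. This subarray runs from index 0 to index 3.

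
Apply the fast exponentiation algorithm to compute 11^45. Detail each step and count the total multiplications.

Computing 11^45 by squaring (build up from 11^1; each line after the first costs one multiplication):

11^1 = 11
11^2 = (11^1)^2 = 11^2 = 121
11^4 = (11^2)^2 = 121^2 = 14641
11^5 = 11 * 11^4 = 11 * 14641 = 161051
11^10 = (11^5)^2 = 161051^2 = 25937424601
11^11 = 11 * 11^10 = 11 * 25937424601 = 285311670611
11^22 = (11^11)^2 = 285311670611^2 = 81402749386839761113321
11^44 = (11^22)^2 = 81402749386839761113321^2 = 6626407607736641103900260617069258125403649041
11^45 = 11 * 11^44 = 11 * 6626407607736641103900260617069258125403649041 = 72890483685103052142902866787761839379440139451

Result: 72890483685103052142902866787761839379440139451
Multiplications needed: 8 (8 lines after 11^1)

11^45 = 72890483685103052142902866787761839379440139451. Using exponentiation by squaring, this requires 8 multiplications. The key idea: if the exponent is even, square the half-power; if odd, multiply by the base once.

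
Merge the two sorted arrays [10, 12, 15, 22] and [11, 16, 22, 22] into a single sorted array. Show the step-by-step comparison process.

Merging process:

Compare 10 vs 11: take 10 from left. Merged: [10]
Compare 12 vs 11: take 11 from right. Merged: [10, 11]
Compare 12 vs 16: take 12 from left. Merged: [10, 11, 12]
Compare 15 vs 16: take 15 from left. Merged: [10, 11, 12, 15]
Compare 22 vs 16: take 16 from right. Merged: [10, 11, 12, 15, 16]
Compare 22 vs 22: take 22 from left. Merged: [10, 11, 12, 15, 16, 22]
Append remaining from right: [22, 22]. Merged: [10, 11, 12, 15, 16, 22, 22, 22]

Final merged array: [10, 11, 12, 15, 16, 22, 22, 22]
Total comparisons: 6

The merged array is [10, 11, 12, 15, 16, 22, 22, 22], requiring 6 comparisons. The merge step runs in O(n) time where n is the total number of elements.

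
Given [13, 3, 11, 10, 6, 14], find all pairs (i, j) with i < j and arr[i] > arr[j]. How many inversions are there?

Finding inversions in [13, 3, 11, 10, 6, 14]:

(0, 1): arr[0]=13 > arr[1]=3
(0, 2): arr[0]=13 > arr[2]=11
(0, 3): arr[0]=13 > arr[3]=10
(0, 4): arr[0]=13 > arr[4]=6
(2, 3): arr[2]=11 > arr[3]=10
(2, 4): arr[2]=11 > arr[4]=6
(3, 4): arr[3]=10 > arr[4]=6

Total inversions: 7

The array has 7 inversion(s): (0,1), (0,2), (0,3), (0,4), (2,3), (2,4), (3,4). Each pair (i,j) satisfies i < j and arr[i] > arr[j].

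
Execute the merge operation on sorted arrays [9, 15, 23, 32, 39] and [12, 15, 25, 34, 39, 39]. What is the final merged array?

Merging process:

Compare 9 vs 12: take 9 from left. Merged: [9]
Compare 15 vs 12: take 12 from right. Merged: [9, 12]
Compare 15 vs 15: take 15 from left. Merged: [9, 12, 15]
Compare 23 vs 15: take 15 from right. Merged: [9, 12, 15, 15]
Compare 23 vs 25: take 23 from left. Merged: [9, 12, 15, 15, 23]
Compare 32 vs 25: take 25 from right. Merged: [9, 12, 15, 15, 23, 25]
Compare 32 vs 34: take 32 from left. Merged: [9, 12, 15, 15, 23, 25, 32]
Compare 39 vs 34: take 34 from right. Merged: [9, 12, 15, 15, 23, 25, 32, 34]
Compare 39 vs 39: take 39 from left. Merged: [9, 12, 15, 15, 23, 25, 32, 34, 39]
Append remaining from right: [39, 39]. Merged: [9, 12, 15, 15, 23, 25, 32, 34, 39, 39, 39]

Final merged array: [9, 12, 15, 15, 23, 25, 32, 34, 39, 39, 39]
Total comparisons: 9

The merged array is [9, 12, 15, 15, 23, 25, 32, 34, 39, 39, 39], requiring 9 comparisons. The merge step runs in O(n) time where n is the total number of elements.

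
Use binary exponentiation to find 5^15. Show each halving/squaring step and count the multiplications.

Computing 5^15 by squaring (build up from 5^1; each line after the first costs one multiplication):

5^1 = 5
5^2 = (5^1)^2 = 5^2 = 25
5^3 = 5 * 5^2 = 5 * 25 = 125
5^6 = (5^3)^2 = 125^2 = 15625
5^7 = 5 * 5^6 = 5 * 15625 = 78125
5^14 = (5^7)^2 = 78125^2 = 6103515625
5^15 = 5 * 5^14 = 5 * 6103515625 = 30517578125

Result: 30517578125
Multiplications needed: 6 (6 lines after 5^1)

5^15 = 30517578125. Using exponentiation by squaring, this requires 6 multiplications. The key idea: if the exponent is even, square the half-power; if odd, multiply by the base once.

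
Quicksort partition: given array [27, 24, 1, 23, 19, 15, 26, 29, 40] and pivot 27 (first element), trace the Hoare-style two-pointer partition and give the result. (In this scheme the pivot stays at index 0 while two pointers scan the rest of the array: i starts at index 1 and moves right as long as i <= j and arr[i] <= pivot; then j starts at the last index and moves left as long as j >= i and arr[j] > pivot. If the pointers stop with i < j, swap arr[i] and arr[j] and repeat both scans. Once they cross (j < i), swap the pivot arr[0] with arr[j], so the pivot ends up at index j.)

Hoare-style two-pointer partition with pivot = 27:

Initial array: [27, 24, 1, 23, 19, 15, 26, 29, 40]

Pointers start at i = 1, j = 8.
i ends at 7, j ends at 6: the pointers have crossed (j < i), so scanning stops.

Swap pivot arr[0] with arr[6] to place pivot at position 6: [26, 24, 1, 23, 19, 15, 27, 29, 40]
Pivot position: 6

After partitioning with pivot 27, the array becomes [26, 24, 1, 23, 19, 15, 27, 29, 40]. The pivot is placed at index 6. All elements to the left of the pivot are <= 27, and all elements to the right are > 27.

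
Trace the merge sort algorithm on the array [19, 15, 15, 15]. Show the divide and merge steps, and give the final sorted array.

Merge sort trace:

Split: [19, 15, 15, 15] -> [19, 15] and [15, 15]
  Split: [19, 15] -> [19] and [15]
  Merge: [19] + [15] -> [15, 19]
  Split: [15, 15] -> [15] and [15]
  Merge: [15] + [15] -> [15, 15]
Merge: [15, 19] + [15, 15] -> [15, 15, 15, 19]

Final sorted array: [15, 15, 15, 19]

The merge sort proceeds by recursively splitting the array and merging sorted halves.
After all merges, the sorted array is [15, 15, 15, 19].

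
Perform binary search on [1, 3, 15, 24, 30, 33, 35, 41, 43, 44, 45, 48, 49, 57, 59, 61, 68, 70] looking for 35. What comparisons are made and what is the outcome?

Binary search for 35 in [1, 3, 15, 24, 30, 33, 35, 41, 43, 44, 45, 48, 49, 57, 59, 61, 68, 70]:

lo=0, hi=17, mid=8, arr[mid]=43 -> 43 > 35, search left half
lo=0, hi=7, mid=3, arr[mid]=24 -> 24 < 35, search right half
lo=4, hi=7, mid=5, arr[mid]=33 -> 33 < 35, search right half
lo=6, hi=7, mid=6, arr[mid]=35 -> Found target at index 6!

Binary search finds 35 at index 6 after 4 comparisons. The search repeatedly halves the search space by comparing with the middle element.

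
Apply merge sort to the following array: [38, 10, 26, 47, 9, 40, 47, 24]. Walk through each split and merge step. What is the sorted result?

Merge sort trace:

Split: [38, 10, 26, 47, 9, 40, 47, 24] -> [38, 10, 26, 47] and [9, 40, 47, 24]
  Split: [38, 10, 26, 47] -> [38, 10] and [26, 47]
    Split: [38, 10] -> [38] and [10]
    Merge: [38] + [10] -> [10, 38]
    Split: [26, 47] -> [26] and [47]
    Merge: [26] + [47] -> [26, 47]
  Merge: [10, 38] + [26, 47] -> [10, 26, 38, 47]
  Split: [9, 40, 47, 24] -> [9, 40] and [47, 24]
    Split: [9, 40] -> [9] and [40]
    Merge: [9] + [40] -> [9, 40]
    Split: [47, 24] -> [47] and [24]
    Merge: [47] + [24] -> [24, 47]
  Merge: [9, 40] + [24, 47] -> [9, 24, 40, 47]
Merge: [10, 26, 38, 47] + [9, 24, 40, 47] -> [9, 10, 24, 26, 38, 40, 47, 47]

Final sorted array: [9, 10, 24, 26, 38, 40, 47, 47]

The merge sort proceeds by recursively splitting the array and merging sorted halves.
After all merges, the sorted array is [9, 10, 24, 26, 38, 40, 47, 47].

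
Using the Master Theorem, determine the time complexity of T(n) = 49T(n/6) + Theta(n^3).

Master Theorem for T(n) = 49T(n/6) + O(n^3):

a = 49, b = 6, c = 3
log_b(a) = log_6(49) = 2.1721

Case 3: c = 3 > log_6(49) = 2.1721
T(n) = O(n^3) = O(n^3)

For T(n) = 49T(n/6) + O(n^3): log_6(49) = 2.1721. This is Case 3 of the Master Theorem (c > log_b(a), work dominated by root), giving O(n^3).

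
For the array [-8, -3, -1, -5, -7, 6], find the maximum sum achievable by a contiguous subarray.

Using Kadane's algorithm on [-8, -3, -1, -5, -7, 6]:

Scanning through the array:
Position 1 (value -3): max_ending_here = -3, max_so_far = -3
Position 2 (value -1): max_ending_here = -1, max_so_far = -1
Position 3 (value -5): max_ending_here = -5, max_so_far = -1
Position 4 (value -7): max_ending_here = -7, max_so_far = -1
Position 5 (value 6): max_ending_here = 6, max_so_far = 6

Maximum subarray: [6]
Maximum sum: 6

The maximum subarray is [6] with sum 6. This subarray runs from index 5 to index 5.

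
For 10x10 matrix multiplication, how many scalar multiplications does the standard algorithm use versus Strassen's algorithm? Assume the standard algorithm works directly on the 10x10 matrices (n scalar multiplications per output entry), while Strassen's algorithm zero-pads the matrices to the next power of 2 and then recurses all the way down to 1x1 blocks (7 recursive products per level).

Matrix multiplication for 10x10 matrices:

Strassen's algorithm requires power-of-2 dimensions. Pad 10x10 to 16x16 (next power of 2).

Standard algorithm: 10^3 = 1000 multiplications
Strassen's algorithm: 7^(log2(16)) = 7^4 = 2401 multiplications
Difference: 1000 - 2401 = -1401 (Strassen uses MORE here due to padding overhead — for small or just-over-power-of-2 n, padding can outweigh the per-level savings)

Standard: 1000 multiplications (10^3). Strassen: 2401 multiplications (7^4, after padding to 16x16). Strassen reduces 8 recursive multiplications to 7 at each level.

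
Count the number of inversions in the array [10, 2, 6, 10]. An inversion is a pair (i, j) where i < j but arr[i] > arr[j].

Finding inversions in [10, 2, 6, 10]:

(0, 1): arr[0]=10 > arr[1]=2
(0, 2): arr[0]=10 > arr[2]=6

Total inversions: 2

The array has 2 inversion(s): (0,1), (0,2). Each pair (i,j) satisfies i < j and arr[i] > arr[j].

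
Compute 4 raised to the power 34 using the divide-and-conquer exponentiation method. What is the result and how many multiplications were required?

Computing 4^34 by squaring (build up from 4^1; each line after the first costs one multiplication):

4^1 = 4
4^2 = (4^1)^2 = 4^2 = 16
4^4 = (4^2)^2 = 16^2 = 256
4^8 = (4^4)^2 = 256^2 = 65536
4^16 = (4^8)^2 = 65536^2 = 4294967296
4^17 = 4 * 4^16 = 4 * 4294967296 = 17179869184
4^34 = (4^17)^2 = 17179869184^2 = 295147905179352825856

Result: 295147905179352825856
Multiplications needed: 6 (6 lines after 4^1)

4^34 = 295147905179352825856. Using exponentiation by squaring, this requires 6 multiplications. The key idea: if the exponent is even, square the half-power; if odd, multiply by the base once.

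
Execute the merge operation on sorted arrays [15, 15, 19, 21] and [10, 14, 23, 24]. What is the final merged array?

Merging process:

Compare 15 vs 10: take 10 from right. Merged: [10]
Compare 15 vs 14: take 14 from right. Merged: [10, 14]
Compare 15 vs 23: take 15 from left. Merged: [10, 14, 15]
Compare 15 vs 23: take 15 from left. Merged: [10, 14, 15, 15]
Compare 19 vs 23: take 19 from left. Merged: [10, 14, 15, 15, 19]
Compare 21 vs 23: take 21 from left. Merged: [10, 14, 15, 15, 19, 21]
Append remaining from right: [23, 24]. Merged: [10, 14, 15, 15, 19, 21, 23, 24]

Final merged array: [10, 14, 15, 15, 19, 21, 23, 24]
Total comparisons: 6

The merged array is [10, 14, 15, 15, 19, 21, 23, 24], requiring 6 comparisons. The merge step runs in O(n) time where n is the total number of elements.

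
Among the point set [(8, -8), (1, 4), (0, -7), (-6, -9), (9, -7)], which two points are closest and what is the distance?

Computing all pairwise distances among 5 points:

d((8, -8), (1, 4)) = 13.8924
d((8, -8), (0, -7)) = 8.0623
d((8, -8), (-6, -9)) = 14.0357
d((8, -8), (9, -7)) = 1.4142 <-- minimum
d((1, 4), (0, -7)) = 11.0454
d((1, 4), (-6, -9)) = 14.7648
d((1, 4), (9, -7)) = 13.6015
d((0, -7), (-6, -9)) = 6.3246
d((0, -7), (9, -7)) = 9.0
d((-6, -9), (9, -7)) = 15.1327

Closest pair: (8, -8) and (9, -7) with distance 1.4142

The closest pair is (8, -8) and (9, -7) with Euclidean distance 1.4142. For 5 points, brute-force pairwise comparison is shown above. For large n, the divide-and-conquer algorithm (sort by x, recurse on halves, check the dividing strip) achieves O(n log n).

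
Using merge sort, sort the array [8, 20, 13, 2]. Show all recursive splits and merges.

Merge sort trace:

Split: [8, 20, 13, 2] -> [8, 20] and [13, 2]
  Split: [8, 20] -> [8] and [20]
  Merge: [8] + [20] -> [8, 20]
  Split: [13, 2] -> [13] and [2]
  Merge: [13] + [2] -> [2, 13]
Merge: [8, 20] + [2, 13] -> [2, 8, 13, 20]

Final sorted array: [2, 8, 13, 20]

The merge sort proceeds by recursively splitting the array and merging sorted halves.
After all merges, the sorted array is [2, 8, 13, 20].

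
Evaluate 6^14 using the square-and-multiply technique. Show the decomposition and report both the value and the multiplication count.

Computing 6^14 by squaring (build up from 6^1; each line after the first costs one multiplication):

6^1 = 6
6^2 = (6^1)^2 = 6^2 = 36
6^3 = 6 * 6^2 = 6 * 36 = 216
6^6 = (6^3)^2 = 216^2 = 46656
6^7 = 6 * 6^6 = 6 * 46656 = 279936
6^14 = (6^7)^2 = 279936^2 = 78364164096

Result: 78364164096
Multiplications needed: 5 (5 lines after 6^1)

6^14 = 78364164096. Using exponentiation by squaring, this requires 5 multiplications. The key idea: if the exponent is even, square the half-power; if odd, multiply by the base once.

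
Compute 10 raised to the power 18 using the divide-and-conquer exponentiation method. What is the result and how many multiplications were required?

Computing 10^18 by squaring (build up from 10^1; each line after the first costs one multiplication):

10^1 = 10
10^2 = (10^1)^2 = 10^2 = 100
10^4 = (10^2)^2 = 100^2 = 10000
10^8 = (10^4)^2 = 10000^2 = 100000000
10^9 = 10 * 10^8 = 10 * 100000000 = 1000000000
10^18 = (10^9)^2 = 1000000000^2 = 1000000000000000000

Result: 1000000000000000000
Multiplications needed: 5 (5 lines after 10^1)

10^18 = 1000000000000000000. Using exponentiation by squaring, this requires 5 multiplications. The key idea: if the exponent is even, square the half-power; if odd, multiply by the base once.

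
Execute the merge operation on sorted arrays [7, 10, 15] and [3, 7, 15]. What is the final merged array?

Merging process:

Compare 7 vs 3: take 3 from right. Merged: [3]
Compare 7 vs 7: take 7 from left. Merged: [3, 7]
Compare 10 vs 7: take 7 from right. Merged: [3, 7, 7]
Compare 10 vs 15: take 10 from left. Merged: [3, 7, 7, 10]
Compare 15 vs 15: take 15 from left. Merged: [3, 7, 7, 10, 15]
Append remaining from right: [15]. Merged: [3, 7, 7, 10, 15, 15]

Final merged array: [3, 7, 7, 10, 15, 15]
Total comparisons: 5

The merged array is [3, 7, 7, 10, 15, 15], requiring 5 comparisons. The merge step runs in O(n) time where n is the total number of elements.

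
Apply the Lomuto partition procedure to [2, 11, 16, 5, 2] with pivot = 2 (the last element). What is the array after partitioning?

Lomuto partition with pivot = 2:

Initial array: [2, 11, 16, 5, 2]

arr[0]=2 <= 2: swap with position 0, array becomes [2, 11, 16, 5, 2]
arr[1]=11 > 2: no swap
arr[2]=16 > 2: no swap
arr[3]=5 > 2: no swap

Place pivot at position 1: [2, 2, 16, 5, 11]
Pivot position: 1

After partitioning with pivot 2, the array becomes [2, 2, 16, 5, 11]. The pivot is placed at index 1. All elements to the left of the pivot are <= 2, and all elements to the right are > 2.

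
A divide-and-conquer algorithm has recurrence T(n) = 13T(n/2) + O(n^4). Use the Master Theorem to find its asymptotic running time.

Master Theorem for T(n) = 13T(n/2) + O(n^4):

a = 13, b = 2, c = 4
log_b(a) = log_2(13) = 3.7004

Case 3: c = 4 > log_2(13) = 3.7004
T(n) = O(n^4) = O(n^4)

For T(n) = 13T(n/2) + O(n^4): log_2(13) = 3.7004. This is Case 3 of the Master Theorem (c > log_b(a), work dominated by root), giving O(n^4).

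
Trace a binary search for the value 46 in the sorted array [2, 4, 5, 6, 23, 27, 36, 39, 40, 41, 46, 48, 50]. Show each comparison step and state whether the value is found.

Binary search for 46 in [2, 4, 5, 6, 23, 27, 36, 39, 40, 41, 46, 48, 50]:

lo=0, hi=12, mid=6, arr[mid]=36 -> 36 < 46, search right half
lo=7, hi=12, mid=9, arr[mid]=41 -> 41 < 46, search right half
lo=10, hi=12, mid=11, arr[mid]=48 -> 48 > 46, search left half
lo=10, hi=10, mid=10, arr[mid]=46 -> Found target at index 10!

Binary search finds 46 at index 10 after 4 comparisons. The search repeatedly halves the search space by comparing with the middle element.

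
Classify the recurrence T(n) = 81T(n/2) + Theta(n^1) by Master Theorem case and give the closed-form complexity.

Master Theorem for T(n) = 81T(n/2) + O(n^1):

a = 81, b = 2, c = 1
log_b(a) = log_2(81) = 6.3399

Case 1: c = 1 < log_2(81) = 6.3399
T(n) = O(n^(log_2 81))

For T(n) = 81T(n/2) + O(n^1): log_2(81) = 6.3399. This is Case 1 of the Master Theorem (c < log_b(a), work dominated by leaves), giving O(n^(log_2 81)).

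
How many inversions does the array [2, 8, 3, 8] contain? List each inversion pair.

Finding inversions in [2, 8, 3, 8]:

(1, 2): arr[1]=8 > arr[2]=3

Total inversions: 1

The array has 1 inversion(s): (1,2). Each pair (i,j) satisfies i < j and arr[i] > arr[j].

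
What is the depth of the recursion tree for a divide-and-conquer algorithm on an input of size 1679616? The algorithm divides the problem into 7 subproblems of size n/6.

For divide and conquer with division factor 6:

Problem sizes at each level:
Level 0: 1679616
Level 1: 279936
Level 2: 46656
Level 3: 7776
Level 4: 1296
Level 5: 216
Level 6: 36
Level 7: 6
Level 8: 1

The root is level 0 and the size-1 base case is level 8 (the tree spans levels 0 through 8, i.e. 9 levels counting the root), so the depth is the number of divisions: log_6(1679616) = 8

The recursion tree depth is log_6(1679616) = 8. At each level, the problem size is divided by 6, so it takes 8 divisions to reduce to a base case of size 1. The algorithm makes 7 recursive calls at each level.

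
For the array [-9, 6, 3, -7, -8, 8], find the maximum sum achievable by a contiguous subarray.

Using Kadane's algorithm on [-9, 6, 3, -7, -8, 8]:

Scanning through the array:
Position 1 (value 6): max_ending_here = 6, max_so_far = 6
Position 2 (value 3): max_ending_here = 9, max_so_far = 9
Position 3 (value -7): max_ending_here = 2, max_so_far = 9
Position 4 (value -8): max_ending_here = -6, max_so_far = 9
Position 5 (value 8): max_ending_here = 8, max_so_far = 9

Maximum subarray: [6, 3]
Maximum sum: 9

The maximum subarray is [6, 3] with sum 9. This subarray runs from index 1 to index 2.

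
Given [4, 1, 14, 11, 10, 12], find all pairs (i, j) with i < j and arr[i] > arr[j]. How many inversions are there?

Finding inversions in [4, 1, 14, 11, 10, 12]:

(0, 1): arr[0]=4 > arr[1]=1
(2, 3): arr[2]=14 > arr[3]=11
(2, 4): arr[2]=14 > arr[4]=10
(2, 5): arr[2]=14 > arr[5]=12
(3, 4): arr[3]=11 > arr[4]=10

Total inversions: 5

The array has 5 inversion(s): (0,1), (2,3), (2,4), (2,5), (3,4). Each pair (i,j) satisfies i < j and arr[i] > arr[j].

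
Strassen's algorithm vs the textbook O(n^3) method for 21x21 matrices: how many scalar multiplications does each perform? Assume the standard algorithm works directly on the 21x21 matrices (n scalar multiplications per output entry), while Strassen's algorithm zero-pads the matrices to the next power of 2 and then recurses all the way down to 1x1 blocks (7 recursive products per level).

Matrix multiplication for 21x21 matrices:

Strassen's algorithm requires power-of-2 dimensions. Pad 21x21 to 32x32 (next power of 2).

Standard algorithm: 21^3 = 9261 multiplications
Strassen's algorithm: 7^(log2(32)) = 7^5 = 16807 multiplications
Difference: 9261 - 16807 = -7546 (Strassen uses MORE here due to padding overhead — for small or just-over-power-of-2 n, padding can outweigh the per-level savings)

Standard: 9261 multiplications (21^3). Strassen: 16807 multiplications (7^5, after padding to 32x32). Strassen reduces 8 recursive multiplications to 7 at each level.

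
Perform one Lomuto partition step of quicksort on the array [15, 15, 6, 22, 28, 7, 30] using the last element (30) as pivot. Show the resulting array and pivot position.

Lomuto partition with pivot = 30:

Initial array: [15, 15, 6, 22, 28, 7, 30]

arr[0]=15 <= 30: swap with position 0, array becomes [15, 15, 6, 22, 28, 7, 30]
arr[1]=15 <= 30: swap with position 1, array becomes [15, 15, 6, 22, 28, 7, 30]
arr[2]=6 <= 30: swap with position 2, array becomes [15, 15, 6, 22, 28, 7, 30]
arr[3]=22 <= 30: swap with position 3, array becomes [15, 15, 6, 22, 28, 7, 30]
arr[4]=28 <= 30: swap with position 4, array becomes [15, 15, 6, 22, 28, 7, 30]
arr[5]=7 <= 30: swap with position 5, array becomes [15, 15, 6, 22, 28, 7, 30]

Place pivot at position 6: [15, 15, 6, 22, 28, 7, 30]
Pivot position: 6

After partitioning with pivot 30, the array becomes [15, 15, 6, 22, 28, 7, 30]. The pivot is placed at index 6. All elements to the left of the pivot are <= 30, and all elements to the right are > 30.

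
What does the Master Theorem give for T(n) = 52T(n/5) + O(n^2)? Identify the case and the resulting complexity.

Master Theorem for T(n) = 52T(n/5) + O(n^2):

a = 52, b = 5, c = 2
log_b(a) = log_5(52) = 2.4550

Case 1: c = 2 < log_5(52) = 2.4550
T(n) = O(n^(log_5 52))

For T(n) = 52T(n/5) + O(n^2): log_5(52) = 2.4550. This is Case 1 of the Master Theorem (c < log_b(a), work dominated by leaves), giving O(n^(log_5 52)).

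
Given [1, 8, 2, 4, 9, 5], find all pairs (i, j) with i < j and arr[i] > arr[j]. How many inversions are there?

Finding inversions in [1, 8, 2, 4, 9, 5]:

(1, 2): arr[1]=8 > arr[2]=2
(1, 3): arr[1]=8 > arr[3]=4
(1, 5): arr[1]=8 > arr[5]=5
(4, 5): arr[4]=9 > arr[5]=5

Total inversions: 4

The array has 4 inversion(s): (1,2), (1,3), (1,5), (4,5). Each pair (i,j) satisfies i < j and arr[i] > arr[j].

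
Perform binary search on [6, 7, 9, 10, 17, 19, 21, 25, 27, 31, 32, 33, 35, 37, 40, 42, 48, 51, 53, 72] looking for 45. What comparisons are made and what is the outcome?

Binary search for 45 in [6, 7, 9, 10, 17, 19, 21, 25, 27, 31, 32, 33, 35, 37, 40, 42, 48, 51, 53, 72]:

lo=0, hi=19, mid=9, arr[mid]=31 -> 31 < 45, search right half
lo=10, hi=19, mid=14, arr[mid]=40 -> 40 < 45, search right half
lo=15, hi=19, mid=17, arr[mid]=51 -> 51 > 45, search left half
lo=15, hi=16, mid=15, arr[mid]=42 -> 42 < 45, search right half
lo=16, hi=16, mid=16, arr[mid]=48 -> 48 > 45, search left half
lo=16 > hi=15, target 45 not found

Binary search determines that 45 is not in the array after 5 comparisons. The search space was exhausted without finding the target.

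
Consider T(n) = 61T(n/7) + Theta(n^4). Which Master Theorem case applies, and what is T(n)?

Master Theorem for T(n) = 61T(n/7) + O(n^4):

a = 61, b = 7, c = 4
log_b(a) = log_7(61) = 2.1126

Case 3: c = 4 > log_7(61) = 2.1126
T(n) = O(n^4) = O(n^4)

For T(n) = 61T(n/7) + O(n^4): log_7(61) = 2.1126. This is Case 3 of the Master Theorem (c > log_b(a), work dominated by root), giving O(n^4).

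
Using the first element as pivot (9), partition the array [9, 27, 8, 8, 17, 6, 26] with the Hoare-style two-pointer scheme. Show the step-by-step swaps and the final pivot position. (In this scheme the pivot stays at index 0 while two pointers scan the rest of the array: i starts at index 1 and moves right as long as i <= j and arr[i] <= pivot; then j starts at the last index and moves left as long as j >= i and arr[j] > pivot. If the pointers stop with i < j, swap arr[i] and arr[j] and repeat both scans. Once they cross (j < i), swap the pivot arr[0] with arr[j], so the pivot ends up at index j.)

Hoare-style two-pointer partition with pivot = 9:

Initial array: [9, 27, 8, 8, 17, 6, 26]

Pointers start at i = 1, j = 6.
i stops at index 1 (arr[1]=27 > 9), j stops at index 5 (arr[5]=6 <= 9): swap arr[1] and arr[5], array becomes [9, 6, 8, 8, 17, 27, 26]
i ends at 4, j ends at 3: the pointers have crossed (j < i), so scanning stops.

Swap pivot arr[0] with arr[3] to place pivot at position 3: [8, 6, 8, 9, 17, 27, 26]
Pivot position: 3

After partitioning with pivot 9, the array becomes [8, 6, 8, 9, 17, 27, 26]. The pivot is placed at index 3. All elements to the left of the pivot are <= 9, and all elements to the right are > 9.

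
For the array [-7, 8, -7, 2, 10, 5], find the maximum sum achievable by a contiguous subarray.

Using Kadane's algorithm on [-7, 8, -7, 2, 10, 5]:

Scanning through the array:
Position 1 (value 8): max_ending_here = 8, max_so_far = 8
Position 2 (value -7): max_ending_here = 1, max_so_far = 8
Position 3 (value 2): max_ending_here = 3, max_so_far = 8
Position 4 (value 10): max_ending_here = 13, max_so_far = 13
Position 5 (value 5): max_ending_here = 18, max_so_far = 18

Maximum subarray: [8, -7, 2, 10, 5]
Maximum sum: 18

The maximum subarray is [8, -7, 2, 10, 5] with sum 18. This subarray runs from index 1 to index 5.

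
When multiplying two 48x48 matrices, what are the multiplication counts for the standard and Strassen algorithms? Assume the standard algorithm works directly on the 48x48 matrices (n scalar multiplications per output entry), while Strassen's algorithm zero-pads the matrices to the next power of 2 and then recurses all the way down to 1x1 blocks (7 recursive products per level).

Matrix multiplication for 48x48 matrices:

Strassen's algorithm requires power-of-2 dimensions. Pad 48x48 to 64x64 (next power of 2).

Standard algorithm: 48^3 = 110592 multiplications
Strassen's algorithm: 7^(log2(64)) = 7^6 = 117649 multiplications
Difference: 110592 - 117649 = -7057 (Strassen uses MORE here due to padding overhead — for small or just-over-power-of-2 n, padding can outweigh the per-level savings)

Standard: 110592 multiplications (48^3). Strassen: 117649 multiplications (7^6, after padding to 64x64). Strassen reduces 8 recursive multiplications to 7 at each level.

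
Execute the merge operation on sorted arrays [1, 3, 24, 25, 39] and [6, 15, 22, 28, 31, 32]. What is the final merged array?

Merging process:

Compare 1 vs 6: take 1 from left. Merged: [1]
Compare 3 vs 6: take 3 from left. Merged: [1, 3]
Compare 24 vs 6: take 6 from right. Merged: [1, 3, 6]
Compare 24 vs 15: take 15 from right. Merged: [1, 3, 6, 15]
Compare 24 vs 22: take 22 from right. Merged: [1, 3, 6, 15, 22]
Compare 24 vs 28: take 24 from left. Merged: [1, 3, 6, 15, 22, 24]
Compare 25 vs 28: take 25 from left. Merged: [1, 3, 6, 15, 22, 24, 25]
Compare 39 vs 28: take 28 from right. Merged: [1, 3, 6, 15, 22, 24, 25, 28]
Compare 39 vs 31: take 31 from right. Merged: [1, 3, 6, 15, 22, 24, 25, 28, 31]
Compare 39 vs 32: take 32 from right. Merged: [1, 3, 6, 15, 22, 24, 25, 28, 31, 32]
Append remaining from left: [39]. Merged: [1, 3, 6, 15, 22, 24, 25, 28, 31, 32, 39]

Final merged array: [1, 3, 6, 15, 22, 24, 25, 28, 31, 32, 39]
Total comparisons: 10

The merged array is [1, 3, 6, 15, 22, 24, 25, 28, 31, 32, 39], requiring 10 comparisons. The merge step runs in O(n) time where n is the total number of elements.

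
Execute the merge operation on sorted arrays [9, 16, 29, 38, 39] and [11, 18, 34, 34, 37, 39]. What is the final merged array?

Merging process:

Compare 9 vs 11: take 9 from left. Merged: [9]
Compare 16 vs 11: take 11 from right. Merged: [9, 11]
Compare 16 vs 18: take 16 from left. Merged: [9, 11, 16]
Compare 29 vs 18: take 18 from right. Merged: [9, 11, 16, 18]
Compare 29 vs 34: take 29 from left. Merged: [9, 11, 16, 18, 29]
Compare 38 vs 34: take 34 from right. Merged: [9, 11, 16, 18, 29, 34]
Compare 38 vs 34: take 34 from right. Merged: [9, 11, 16, 18, 29, 34, 34]
Compare 38 vs 37: take 37 from right. Merged: [9, 11, 16, 18, 29, 34, 34, 37]
Compare 38 vs 39: take 38 from left. Merged: [9, 11, 16, 18, 29, 34, 34, 37, 38]
Compare 39 vs 39: take 39 from left. Merged: [9, 11, 16, 18, 29, 34, 34, 37, 38, 39]
Append remaining from right: [39]. Merged: [9, 11, 16, 18, 29, 34, 34, 37, 38, 39, 39]

Final merged array: [9, 11, 16, 18, 29, 34, 34, 37, 38, 39, 39]
Total comparisons: 10

The merged array is [9, 11, 16, 18, 29, 34, 34, 37, 38, 39, 39], requiring 10 comparisons. The merge step runs in O(n) time where n is the total number of elements.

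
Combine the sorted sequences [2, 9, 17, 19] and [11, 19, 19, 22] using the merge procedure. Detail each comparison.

Merging process:

Compare 2 vs 11: take 2 from left. Merged: [2]
Compare 9 vs 11: take 9 from left. Merged: [2, 9]
Compare 17 vs 11: take 11 from right. Merged: [2, 9, 11]
Compare 17 vs 19: take 17 from left. Merged: [2, 9, 11, 17]
Compare 19 vs 19: take 19 from left. Merged: [2, 9, 11, 17, 19]
Append remaining from right: [19, 19, 22]. Merged: [2, 9, 11, 17, 19, 19, 19, 22]

Final merged array: [2, 9, 11, 17, 19, 19, 19, 22]
Total comparisons: 5

The merged array is [2, 9, 11, 17, 19, 19, 19, 22], requiring 5 comparisons. The merge step runs in O(n) time where n is the total number of elements.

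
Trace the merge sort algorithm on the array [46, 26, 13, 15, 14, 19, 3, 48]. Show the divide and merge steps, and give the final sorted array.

Merge sort trace:

Split: [46, 26, 13, 15, 14, 19, 3, 48] -> [46, 26, 13, 15] and [14, 19, 3, 48]
  Split: [46, 26, 13, 15] -> [46, 26] and [13, 15]
    Split: [46, 26] -> [46] and [26]
    Merge: [46] + [26] -> [26, 46]
    Split: [13, 15] -> [13] and [15]
    Merge: [13] + [15] -> [13, 15]
  Merge: [26, 46] + [13, 15] -> [13, 15, 26, 46]
  Split: [14, 19, 3, 48] -> [14, 19] and [3, 48]
    Split: [14, 19] -> [14] and [19]
    Merge: [14] + [19] -> [14, 19]
    Split: [3, 48] -> [3] and [48]
    Merge: [3] + [48] -> [3, 48]
  Merge: [14, 19] + [3, 48] -> [3, 14, 19, 48]
Merge: [13, 15, 26, 46] + [3, 14, 19, 48] -> [3, 13, 14, 15, 19, 26, 46, 48]

Final sorted array: [3, 13, 14, 15, 19, 26, 46, 48]

The merge sort proceeds by recursively splitting the array and merging sorted halves.
After all merges, the sorted array is [3, 13, 14, 15, 19, 26, 46, 48].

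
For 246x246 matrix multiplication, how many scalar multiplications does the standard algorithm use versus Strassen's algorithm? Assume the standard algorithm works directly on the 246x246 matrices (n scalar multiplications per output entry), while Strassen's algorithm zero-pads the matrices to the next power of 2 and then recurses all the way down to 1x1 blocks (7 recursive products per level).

Matrix multiplication for 246x246 matrices:

Strassen's algorithm requires power-of-2 dimensions. Pad 246x246 to 256x256 (next power of 2).

Standard algorithm: 246^3 = 14886936 multiplications
Strassen's algorithm: 7^(log2(256)) = 7^8 = 5764801 multiplications
Savings: 14886936 - 5764801 = 9122135 multiplications

Standard: 14886936 multiplications (246^3). Strassen: 5764801 multiplications (7^8, after padding to 256x256). Strassen reduces 8 recursive multiplications to 7 at each level.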